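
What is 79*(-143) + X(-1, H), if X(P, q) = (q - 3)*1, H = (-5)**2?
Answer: -11275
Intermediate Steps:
H = 25
X(P, q) = -3 + q (X(P, q) = (-3 + q)*1 = -3 + q)
79*(-143) + X(-1, H) = 79*(-143) + (-3 + 25) = -11297 + 22 = -11275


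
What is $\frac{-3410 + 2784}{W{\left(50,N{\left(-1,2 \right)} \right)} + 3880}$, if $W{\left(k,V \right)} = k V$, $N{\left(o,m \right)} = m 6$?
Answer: $- \frac{313}{2240} \approx -0.13973$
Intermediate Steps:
$N{\left(o,m \right)} = 6 m$
$W{\left(k,V \right)} = V k$
$\frac{-3410 + 2784}{W{\left(50,N{\left(-1,2 \right)} \right)} + 3880} = \frac{-3410 + 2784}{6 \cdot 2 \cdot 50 + 3880} = - \frac{626}{12 \cdot 50 + 3880} = - \frac{626}{600 + 3880} = - \frac{626}{4480} = \left(-626\right) \frac{1}{4480} = - \frac{313}{2240}$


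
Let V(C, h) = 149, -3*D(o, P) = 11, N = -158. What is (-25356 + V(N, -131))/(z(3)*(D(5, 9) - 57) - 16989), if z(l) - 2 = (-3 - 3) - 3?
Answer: 10803/7099 ≈ 1.5218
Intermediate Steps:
D(o, P) = -11/3 (D(o, P) = -1/3*11 = -11/3)
z(l) = -7 (z(l) = 2 + ((-3 - 3) - 3) = 2 + (-6 - 3) = 2 - 9 = -7)
(-25356 + V(N, -131))/(z(3)*(D(5, 9) - 57) - 16989) = (-25356 + 149)/(-7*(-11/3 - 57) - 16989) = -25207/(-7*(-182/3) - 16989) = -25207/(1274/3 - 16989) = -25207/(-49693/3) = -25207*(-3/49693) = 10803/7099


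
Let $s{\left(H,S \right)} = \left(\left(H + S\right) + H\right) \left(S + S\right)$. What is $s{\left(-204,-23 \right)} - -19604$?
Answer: $39430$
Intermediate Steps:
$s{\left(H,S \right)} = 2 S \left(S + 2 H\right)$ ($s{\left(H,S \right)} = \left(S + 2 H\right) 2 S = 2 S \left(S + 2 H\right)$)
$s{\left(-204,-23 \right)} - -19604 = 2 \left(-23\right) \left(-23 + 2 \left(-204\right)\right) - -19604 = 2 \left(-23\right) \left(-23 - 408\right) + 19604 = 2 \left(-23\right) \left(-431\right) + 19604 = 19826 + 19604 = 39430$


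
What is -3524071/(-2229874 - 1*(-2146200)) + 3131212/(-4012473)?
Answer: 13878238704695/335739665802 ≈ 41.336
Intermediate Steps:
-3524071/(-2229874 - 1*(-2146200)) + 3131212/(-4012473) = -3524071/(-2229874 + 2146200) + 3131212*(-1/4012473) = -3524071/(-83674) - 3131212/4012473 = -3524071*(-1/83674) - 3131212/4012473 = 3524071/83674 - 3131212/4012473 = 13878238704695/335739665802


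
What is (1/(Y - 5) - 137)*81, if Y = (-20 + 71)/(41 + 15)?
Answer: -2545749/229 ≈ -11117.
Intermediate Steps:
Y = 51/56 ≈ 0.91071
(1/(Y - 5) - 137)*81 = (1/(51/56 - 5) - 137)*81 = (1/(-229/56) - 137)*81 = (-56/229 - 137)*81 = -31429/229*81 = -2545749/229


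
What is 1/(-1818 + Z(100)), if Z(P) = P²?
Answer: 1/8182 ≈ 0.00012222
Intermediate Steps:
1/(-1818 + Z(100)) = 1/(-1818 + 100²) = 1/(-1818 + 10000) = 1/8182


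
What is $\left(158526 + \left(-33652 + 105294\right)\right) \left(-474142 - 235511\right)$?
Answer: $-163339411704$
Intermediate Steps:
$\left(158526 + \left(-33652 + 105294\right)\right) \left(-474142 - 235511\right) = \left(158526 + 71642\right) \left(-709653\right) = 230168 \left(-709653\right) = -163339411704$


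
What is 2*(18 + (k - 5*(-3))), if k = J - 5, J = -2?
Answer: 52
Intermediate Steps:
k = -7 (k = -2 - 5 = -7)
2*(18 + (k - 5*(-3))) = 2*(18 + (-7 - 5*(-3))) = 2*(18 + (-7 + 15)) = 2*(18 + 8) = 2*26 = 52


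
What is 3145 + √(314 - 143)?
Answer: 3145 + 3*√19 ≈ 3158.1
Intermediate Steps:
3145 + √(314 - 143) = 3145 + √171 = 3145 + 3*√19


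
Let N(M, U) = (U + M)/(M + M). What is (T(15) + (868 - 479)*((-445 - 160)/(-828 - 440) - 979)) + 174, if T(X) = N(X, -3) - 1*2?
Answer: -2412198799/6340 ≈ -3.8047e+5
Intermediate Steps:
N(M, U) = (M + U)/(2*M) (N(M, U) = (M + U)/((2*M)) = (M + U)*(1/(2*M)) = (M + U)/(2*M))
T(X) = -2 + (-3 + X)/(2*X) (T(X) = (X - 3)/(2*X) - 1*2 = (-3 + X)/(2*X) - 2 = -2 + (-3 + X)/(2*X))
(T(15) + (868 - 479)*((-445 - 160)/(-828 - 440) - 979)) + 174 = ((3/2)*(-1 - 1*15)/15 + (868 - 479)*((-445 - 160)/(-828 - 440) - 979)) + 174 = ((3/2)*(1/15)*(-1 - 15) + 389*(-605/(-1268) - 979)) + 174 = ((3/2)*(1/15)*(-16) + 389*(-605*(-1/1268) - 979)) + 174 = (-8/5 + 389*(605/1268 - 979)) + 174 = (-8/5 + 389*(-1240767/1268)) + 174 = (-8/5 - 482658363/1268) + 174 = -2413301959/6340 + 174 = -2412198799/6340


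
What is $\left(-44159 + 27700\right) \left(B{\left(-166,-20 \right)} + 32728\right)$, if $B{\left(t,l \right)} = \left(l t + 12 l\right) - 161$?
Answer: $-586713973$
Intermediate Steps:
$B{\left(t,l \right)} = -161 + 12 l + l t$ ($B{\left(t,l \right)} = \left(12 l + l t\right) - 161 = -161 + 12 l + l t$)
$\left(-44159 + 27700\right) \left(B{\left(-166,-20 \right)} + 32728\right) = \left(-44159 + 27700\right) \left(\left(-161 + 12 \left(-20\right) - -3320\right) + 32728\right) = - 16459 \left(\left(-161 - 240 + 3320\right) + 32728\right) = - 16459 \left(2919 + 32728\right) = \left(-16459\right) 35647 = -586713973$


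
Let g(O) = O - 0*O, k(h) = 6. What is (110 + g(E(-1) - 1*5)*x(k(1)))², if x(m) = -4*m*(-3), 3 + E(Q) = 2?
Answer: 103684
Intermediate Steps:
E(Q) = -1 (E(Q) = -3 + 2 = -1)
x(m) = 12*m
g(O) = O (g(O) = O - 1*0 = O + 0 = O)
(110 + g(E(-1) - 1*5)*x(k(1)))² = (110 + (-1 - 1*5)*(12*6))² = (110 + (-1 - 5)*72)² = (110 - 6*72)² = (110 - 432)² = (-322)² = 103684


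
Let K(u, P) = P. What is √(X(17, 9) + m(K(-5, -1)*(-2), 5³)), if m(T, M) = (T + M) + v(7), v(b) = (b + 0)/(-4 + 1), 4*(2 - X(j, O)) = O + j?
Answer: √4326/6 ≈ 10.962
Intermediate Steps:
X(j, O) = 2 - O/4 - j/4 (X(j, O) = 2 - (O + j)/4 = 2 + (-O/4 - j/4) = 2 - O/4 - j/4)
v(b) = -b/3 (v(b) = b/(-3) = b*(-⅓) = -b/3)
m(T, M) = -7/3 + M + T (m(T, M) = (T + M) - ⅓*7 = (M + T) - 7/3 = -7/3 + M + T)
√(X(17, 9) + m(K(-5, -1)*(-2), 5³)) = √((2 - ¼*9 - ¼*17) + (-7/3 + 5³ - 1*(-2))) = √((2 - 9/4 - 17/4) + (-7/3 + 125 + 2)) = √(-9/2 + 374/3) = √(721/6) = √4326/6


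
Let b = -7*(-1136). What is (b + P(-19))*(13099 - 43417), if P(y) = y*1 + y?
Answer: -239936652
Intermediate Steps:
b = 7952
P(y) = 2*y (P(y) = y + y = 2*y)
(b + P(-19))*(13099 - 43417) = (7952 + 2*(-19))*(13099 - 43417) = (7952 - 38)*(-30318) = 7914*(-30318) = -239936652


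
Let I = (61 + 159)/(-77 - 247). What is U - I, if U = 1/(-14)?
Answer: 689/1134 ≈ 0.60758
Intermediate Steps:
I = -55/81 (I = 220/(-324) = 220*(-1/324) = -55/81 ≈ -0.67901)
U = -1/14 ≈ -0.071429
U - I = -1/14 - 1*(-55/81) = -1/14 + 55/81 = 689/1134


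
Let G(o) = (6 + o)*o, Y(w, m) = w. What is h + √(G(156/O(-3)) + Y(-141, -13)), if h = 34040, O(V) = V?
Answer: 34040 + √2251 ≈ 34087.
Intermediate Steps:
G(o) = o*(6 + o)
h + √(G(156/O(-3)) + Y(-141, -13)) = 34040 + √((156/(-3))*(6 + 156/(-3)) - 141) = 34040 + √((156*(-⅓))*(6 + 156*(-⅓)) - 141) = 34040 + √(-52*(6 - 52) - 141) = 34040 + √(-52*(-46) - 141) = 34040 + √(2392 - 141) = 34040 + √2251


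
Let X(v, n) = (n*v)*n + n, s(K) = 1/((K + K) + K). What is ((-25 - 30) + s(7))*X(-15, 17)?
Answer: 4982972/21 ≈ 2.3728e+5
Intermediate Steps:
s(K) = 1/(3*K) (s(K) = 1/(2*K + K) = 1/(3*K))
X(v, n) = n + v*n² (X(v, n) = v*n² + n = n + v*n²)
((-25 - 30) + s(7))*X(-15, 17) = ((-25 - 30) + (⅓)/7)*(17*(1 + 17*(-15))) = (-55 + (⅓)*(⅐))*(17*(1 - 255)) = (-55 + 1/21)*(17*(-254)) = -1154/21*(-4318) = 4982972/21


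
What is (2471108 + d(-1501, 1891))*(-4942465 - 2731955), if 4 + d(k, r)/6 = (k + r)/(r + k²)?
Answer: -10690519908488911140/563723 ≈ -1.8964e+13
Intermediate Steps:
d(k, r) = -24 + 6*(k + r)/(r + k²) (d(k, r) = -24 + 6*((k + r)/(r + k²)) = -24 + 6*(k + r)/(r + k²))
(2471108 + d(-1501, 1891))*(-4942465 - 2731955) = (2471108 + 6*(-1501 - 4*(-1501)² - 3*1891)/(1891 + (-1501)²))*(-4942465 - 2731955) = (2471108 + 6*(-1501 - 4*2253001 - 5673)/(1891 + 2253001))*(-7674420) = (2471108 + 6*(-1501 - 9012004 - 5673)/2254892)*(-7674420) = (2471108 + 6*(1/2254892)*(-9019178))*(-7674420) = (2471108 - 13528767/563723)*(-7674420) = (1393006886317/563723)*(-7674420) = -10690519908488911140/563723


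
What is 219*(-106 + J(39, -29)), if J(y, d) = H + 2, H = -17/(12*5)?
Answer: -456761/20 ≈ -22838.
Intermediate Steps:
H = -17/60 ≈ -0.28333
J(y, d) = 103/60 (J(y, d) = -17/60 + 2 = 103/60)
219*(-106 + J(39, -29)) = 219*(-106 + 103/60) = 219*(-6257/60) = -456761/20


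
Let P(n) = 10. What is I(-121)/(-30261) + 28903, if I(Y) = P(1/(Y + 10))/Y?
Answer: 105830675653/3661581 ≈ 28903.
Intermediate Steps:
I(Y) = 10/Y
I(-121)/(-30261) + 28903 = (10/(-121))/(-30261) + 28903 = (10*(-1/121))*(-1/30261) + 28903 = -10/121*(-1/30261) + 28903 = 10/3661581 + 28903 = 105830675653/3661581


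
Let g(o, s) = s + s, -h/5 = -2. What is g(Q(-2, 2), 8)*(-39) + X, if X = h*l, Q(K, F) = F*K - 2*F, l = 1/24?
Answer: -7483/12 ≈ -623.58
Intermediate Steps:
l = 1/24 ≈ 0.041667
h = 10 (h = -5*(-2) = 10)
Q(K, F) = -2*F + F*K
g(o, s) = 2*s
X = 5/12 (X = 10*(1/24) = 5/12 ≈ 0.41667)
g(Q(-2, 2), 8)*(-39) + X = (2*8)*(-39) + 5/12 = 16*(-39) + 5/12 = -624 + 5/12 = -7483/12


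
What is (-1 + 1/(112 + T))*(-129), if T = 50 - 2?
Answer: 20511/160 ≈ 128.19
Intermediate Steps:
T = 48
(-1 + 1/(112 + T))*(-129) = (-1 + 1/(112 + 48))*(-129) = (-1 + 1/160)*(-129) = -159/160*(-129) = 20511/160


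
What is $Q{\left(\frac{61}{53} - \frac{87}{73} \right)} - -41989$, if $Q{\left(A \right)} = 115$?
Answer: $42104$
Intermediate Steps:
$Q{\left(\frac{61}{53} - \frac{87}{73} \right)} - -41989 = 115 - -41989 = 115 + 41989 = 42104$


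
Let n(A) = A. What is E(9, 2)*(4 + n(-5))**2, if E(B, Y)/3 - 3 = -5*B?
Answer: -126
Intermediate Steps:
E(B, Y) = 9 - 15*B (E(B, Y) = 9 + 3*(-5*B) = 9 - 15*B)
E(9, 2)*(4 + n(-5))**2 = (9 - 15*9)*(4 - 5)**2 = (9 - 135)*(-1)**2 = -126*1 = -126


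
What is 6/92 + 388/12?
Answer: 4471/138 ≈ 32.399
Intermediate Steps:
6/92 + 388/12 = 6*(1/92) + 388*(1/12) = 3/46 + 97/3 = 4471/138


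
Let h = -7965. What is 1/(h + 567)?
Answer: -1/7398 ≈ -0.00013517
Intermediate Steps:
1/(h + 567) = 1/(-7965 + 567) = 1/(-7398) = -1/7398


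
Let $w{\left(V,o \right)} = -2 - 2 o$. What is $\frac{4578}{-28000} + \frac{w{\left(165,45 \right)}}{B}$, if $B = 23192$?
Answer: $- \frac{970973}{5798000} \approx -0.16747$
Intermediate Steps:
$\frac{4578}{-28000} + \frac{w{\left(165,45 \right)}}{B} = \frac{4578}{-28000} + \frac{-2 - 90}{23192} = 4578 \left(- \frac{1}{28000}\right) + \left(-2 - 90\right) \frac{1}{23192} = - \frac{327}{2000} - \frac{23}{5798} = - \frac{970973}{5798000}$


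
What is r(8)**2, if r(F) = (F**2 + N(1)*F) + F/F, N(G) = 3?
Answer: 7921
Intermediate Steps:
r(F) = 1 + F**2 + 3*F (r(F) = (F**2 + 3*F) + F/F = (F**2 + 3*F) + 1 = 1 + F**2 + 3*F)
r(8)**2 = (1 + 8**2 + 3*8)**2 = (1 + 64 + 24)**2 = 89**2 = 7921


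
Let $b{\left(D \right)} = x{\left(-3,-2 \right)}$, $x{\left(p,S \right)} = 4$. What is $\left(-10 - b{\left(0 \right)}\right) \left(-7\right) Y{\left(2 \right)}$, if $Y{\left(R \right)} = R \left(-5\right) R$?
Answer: $-1960$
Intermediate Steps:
$b{\left(D \right)} = 4$
$Y{\left(R \right)} = - 5 R^{2}$ ($Y{\left(R \right)} = - 5 R R = - 5 R^{2}$)
$\left(-10 - b{\left(0 \right)}\right) \left(-7\right) Y{\left(2 \right)} = \left(-10 - 4\right) \left(-7\right) \left(- 5 \cdot 2^{2}\right) = \left(-10 - 4\right) \left(-7\right) \left(\left(-5\right) 4\right) = \left(-14\right) \left(-7\right) \left(-20\right) = 98 \left(-20\right) = -1960$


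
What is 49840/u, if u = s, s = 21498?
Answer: 24920/10749 ≈ 2.3184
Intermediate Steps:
u = 21498
49840/u = 49840/21498 = 49840*(1/21498) = 24920/10749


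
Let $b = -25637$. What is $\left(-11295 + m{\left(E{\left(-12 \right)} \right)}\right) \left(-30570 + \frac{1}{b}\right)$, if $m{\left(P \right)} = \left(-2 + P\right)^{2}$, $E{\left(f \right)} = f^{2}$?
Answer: $- \frac{6950840094079}{25637} \approx -2.7113 \cdot 10^{8}$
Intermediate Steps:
$\left(-11295 + m{\left(E{\left(-12 \right)} \right)}\right) \left(-30570 + \frac{1}{b}\right) = \left(-11295 + \left(-2 + \left(-12\right)^{2}\right)^{2}\right) \left(-30570 + \frac{1}{-25637}\right) = \left(-11295 + \left(-2 + 144\right)^{2}\right) \left(-30570 - \frac{1}{25637}\right) = \left(-11295 + 142^{2}\right) \left(- \frac{783723091}{25637}\right) = \left(-11295 + 20164\right) \left(- \frac{783723091}{25637}\right) = 8869 \left(- \frac{783723091}{25637}\right) = - \frac{6950840094079}{25637}$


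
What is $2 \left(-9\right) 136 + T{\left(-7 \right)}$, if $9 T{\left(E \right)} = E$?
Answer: $- \frac{22039}{9} \approx -2448.8$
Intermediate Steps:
$T{\left(E \right)} = \frac{E}{9}$
$2 \left(-9\right) 136 + T{\left(-7 \right)} = 2 \left(-9\right) 136 + \frac{1}{9} \left(-7\right) = \left(-18\right) 136 - \frac{7}{9} = -2448 - \frac{7}{9} = - \frac{22039}{9}$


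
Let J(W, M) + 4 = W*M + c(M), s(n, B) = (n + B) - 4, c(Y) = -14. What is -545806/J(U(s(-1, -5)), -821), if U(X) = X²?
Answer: 272903/41059 ≈ 6.6466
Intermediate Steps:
s(n, B) = -4 + B + n (s(n, B) = (B + n) - 4 = -4 + B + n)
J(W, M) = -18 + M*W (J(W, M) = -4 + (W*M - 14) = -4 + (M*W - 14) = -4 + (-14 + M*W) = -18 + M*W)
-545806/J(U(s(-1, -5)), -821) = -545806/(-18 - 821*(-4 - 5 - 1)²) = -545806/(-18 - 821*(-10)²) = -545806/(-18 - 821*100) = -545806/(-18 - 82100) = -545806/(-82118) = -545806*(-1/82118) = 272903/41059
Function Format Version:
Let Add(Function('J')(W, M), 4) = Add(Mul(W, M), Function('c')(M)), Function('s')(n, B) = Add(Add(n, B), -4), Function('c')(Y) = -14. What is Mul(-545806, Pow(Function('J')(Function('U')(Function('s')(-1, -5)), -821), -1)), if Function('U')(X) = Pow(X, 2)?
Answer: Rational(272903, 41059) ≈ 6.6466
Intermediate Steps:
Function('s')(n, B) = Add(-4, B, n) (Function('s')(n, B) = Add(Add(B, n), -4) = Add(-4, B, n))
Function('J')(W, M) = Add(-18, Mul(M, W)) (Function('J')(W, M) = Add(-4, Add(Mul(W, M), -14)) = Add(-4, Add(Mul(M, W), -14)) = Add(-4, Add(-14, Mul(M, W))) = Add(-18, Mul(M, W)))
Mul(-545806, Pow(Function('J')(Function('U')(Function('s')(-1, -5)), -821), -1)) = Mul(-545806, Pow(Add(-18, Mul(-821, Pow(Add(-4, -5, -1), 2))), -1)) = Mul(-545806, Pow(Add(-18, Mul(-821, Pow(-10, 2))), -1)) = Mul(-545806, Pow(Add(-18, Mul(-821, 100)), -1)) = Mul(-545806, Pow(Add(-18, -82100), -1)) = Mul(-545806, Pow(-82118, -1)) = Mul(-545806, Rational(-1, 82118)) = Rational(272903, 41059)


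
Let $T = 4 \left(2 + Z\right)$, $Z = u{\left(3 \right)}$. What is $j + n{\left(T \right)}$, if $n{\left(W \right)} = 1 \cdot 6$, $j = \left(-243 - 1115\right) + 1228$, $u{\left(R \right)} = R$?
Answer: $-124$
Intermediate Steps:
$Z = 3$
$j = -130$ ($j = -1358 + 1228 = -130$)
$T = 20$ ($T = 4 \left(2 + 3\right) = 4 \cdot 5 = 20$)
$n{\left(W \right)} = 6$
$j + n{\left(T \right)} = -130 + 6 = -124$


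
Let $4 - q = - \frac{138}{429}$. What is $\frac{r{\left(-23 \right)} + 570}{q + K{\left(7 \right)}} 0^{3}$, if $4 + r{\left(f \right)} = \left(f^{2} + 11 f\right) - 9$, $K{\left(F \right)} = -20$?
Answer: $0$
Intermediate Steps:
$q = \frac{618}{143}$ ($q = 4 - - \frac{138}{429} = 4 - \left(-138\right) \frac{1}{429} = 4 - - \frac{46}{143} = 4 + \frac{46}{143} = \frac{618}{143} \approx 4.3217$)
$r{\left(f \right)} = -13 + f^{2} + 11 f$ ($r{\left(f \right)} = -4 - \left(9 - f^{2} - 11 f\right) = -4 + \left(-9 + f^{2} + 11 f\right) = -13 + f^{2} + 11 f$)
$\frac{r{\left(-23 \right)} + 570}{q + K{\left(7 \right)}} 0^{3} = \frac{\left(-13 + \left(-23\right)^{2} + 11 \left(-23\right)\right) + 570}{\frac{618}{143} - 20} \cdot 0^{3} = \frac{\left(-13 + 529 - 253\right) + 570}{- \frac{2242}{143}} \cdot 0 = \left(263 + 570\right) \left(- \frac{143}{2242}\right) 0 = 833 \left(- \frac{143}{2242}\right) 0 = \left(- \frac{119119}{2242}\right) 0 = 0$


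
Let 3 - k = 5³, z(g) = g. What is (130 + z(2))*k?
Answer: -16104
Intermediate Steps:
k = -122 (k = 3 - 1*5³ = 3 - 1*125 = 3 - 125 = -122)
(130 + z(2))*k = (130 + 2)*(-122) = 132*(-122) = -16104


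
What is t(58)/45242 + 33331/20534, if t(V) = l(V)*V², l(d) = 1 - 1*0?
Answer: 788518739/464499614 ≈ 1.6976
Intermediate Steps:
l(d) = 1 (l(d) = 1 + 0 = 1)
t(V) = V² (t(V) = 1*V² = V²)
t(58)/45242 + 33331/20534 = 58²/45242 + 33331/20534 = 3364*(1/45242) + 33331*(1/20534) = 1682/22621 + 33331/20534 = 788518739/464499614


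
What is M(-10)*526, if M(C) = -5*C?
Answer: 26300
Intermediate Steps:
M(-10)*526 = -5*(-10)*526 = 50*526 = 26300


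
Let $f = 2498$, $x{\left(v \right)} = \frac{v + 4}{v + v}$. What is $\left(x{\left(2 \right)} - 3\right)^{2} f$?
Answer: $\frac{11241}{2} \approx 5620.5$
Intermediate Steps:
$x{\left(v \right)} = \frac{4 + v}{2 v}$
$\left(x{\left(2 \right)} - 3\right)^{2} f = \left(\frac{4 + 2}{2 \cdot 2} - 3\right)^{2} \cdot 2498 = \left(\frac{1}{2} \cdot \frac{1}{2} \cdot 6 - 3\right)^{2} \cdot 2498 = \left(\frac{3}{2} - 3\right)^{2} \cdot 2498 = \left(- \frac{3}{2}\right)^{2} \cdot 2498 = \frac{9}{4} \cdot 2498 = \frac{11241}{2}$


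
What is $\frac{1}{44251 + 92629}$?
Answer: $\frac{1}{136880} \approx 7.3057 \cdot 10^{-6}$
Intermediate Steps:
$\frac{1}{44251 + 92629} = \frac{1}{136880}$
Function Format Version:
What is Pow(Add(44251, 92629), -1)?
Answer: Rational(1, 136880) ≈ 7.3057e-6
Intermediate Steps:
Pow(Add(44251, 92629), -1) = Pow(136880, -1) = Rational(1, 136880)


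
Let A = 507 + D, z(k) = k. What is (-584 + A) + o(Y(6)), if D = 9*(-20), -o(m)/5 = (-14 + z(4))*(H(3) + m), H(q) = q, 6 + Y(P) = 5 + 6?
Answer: 143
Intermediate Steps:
Y(P) = 5 (Y(P) = -6 + (5 + 6) = -6 + 11 = 5)
o(m) = 150 + 50*m (o(m) = -5*(-14 + 4)*(3 + m) = -(-50)*(3 + m) = -5*(-30 - 10*m) = 150 + 50*m)
D = -180
A = 327 (A = 507 - 180 = 327)
(-584 + A) + o(Y(6)) = (-584 + 327) + (150 + 50*5) = -257 + (150 + 250) = -257 + 400 = 143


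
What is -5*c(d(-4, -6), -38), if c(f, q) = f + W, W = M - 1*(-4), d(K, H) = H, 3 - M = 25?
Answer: 120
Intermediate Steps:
M = -22 (M = 3 - 1*25 = 3 - 25 = -22)
W = -18 (W = -22 - 1*(-4) = -22 + 4 = -18)
c(f, q) = -18 + f (c(f, q) = f - 18 = -18 + f)
-5*c(d(-4, -6), -38) = -5*(-18 - 6) = -5*(-24) = 120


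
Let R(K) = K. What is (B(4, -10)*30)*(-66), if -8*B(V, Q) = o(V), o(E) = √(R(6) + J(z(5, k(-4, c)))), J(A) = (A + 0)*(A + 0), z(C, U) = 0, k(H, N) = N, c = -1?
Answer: 495*√6/2 ≈ 606.25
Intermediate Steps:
J(A) = A² (J(A) = A*A = A²)
o(E) = √6 (o(E) = √(6 + 0²) = √(6 + 0) = √6)
B(V, Q) = -√6/8
(B(4, -10)*30)*(-66) = (-√6/8*30)*(-66) = -15*√6/4*(-66) = 495*√6/2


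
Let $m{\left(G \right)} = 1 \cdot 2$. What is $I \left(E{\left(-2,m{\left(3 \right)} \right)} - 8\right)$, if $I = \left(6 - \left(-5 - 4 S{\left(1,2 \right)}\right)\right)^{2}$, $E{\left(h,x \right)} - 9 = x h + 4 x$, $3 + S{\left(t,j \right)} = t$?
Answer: $45$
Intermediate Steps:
$m{\left(G \right)} = 2$
$S{\left(t,j \right)} = -3 + t$
$E{\left(h,x \right)} = 9 + 4 x + h x$ ($E{\left(h,x \right)} = 9 + \left(x h + 4 x\right) = 9 + \left(h x + 4 x\right) = 9 + \left(4 x + h x\right) = 9 + 4 x + h x$)
$I = 9$ ($I = \left(6 - \left(-5 - 4 \left(-3 + 1\right)\right)\right)^{2} = \left(6 - \left(-5 - -8\right)\right)^{2} = \left(6 - \left(-5 + 8\right)\right)^{2} = \left(6 - 3\right)^{2} = 3^{2} = 9$)
$I \left(E{\left(-2,m{\left(3 \right)} \right)} - 8\right) = 9 \left(\left(9 + 4 \cdot 2 - 4\right) - 8\right) = 9 \left(\left(9 + 8 - 4\right) - 8\right) = 9 \left(13 - 8\right) = 9 \cdot 5 = 45$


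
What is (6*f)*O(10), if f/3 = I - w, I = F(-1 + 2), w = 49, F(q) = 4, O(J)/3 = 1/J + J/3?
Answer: -8343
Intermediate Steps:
O(J) = J + 3/J (O(J) = 3*(1/J + J/3) = J + 3/J)
I = 4
f = -135 (f = 3*(4 - 1*49) = 3*(4 - 49) = 3*(-45) = -135)
(6*f)*O(10) = (6*(-135))*(10 + 3/10) = -810*(10 + 3*(⅒)) = -810*(10 + 3/10) = -810*103/10 = -8343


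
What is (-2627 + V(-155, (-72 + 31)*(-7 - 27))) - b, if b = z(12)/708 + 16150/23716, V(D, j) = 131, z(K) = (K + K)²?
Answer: -1747302121/699622 ≈ -2497.5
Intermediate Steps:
z(K) = 4*K² (z(K) = (2*K)² = 4*K²)
b = 1045609/699622 (b = (4*12²)/708 + 16150/23716 = (4*144)*(1/708) + 16150*(1/23716) = 576*(1/708) + 8075/11858 = 48/59 + 8075/11858 = 1045609/699622 ≈ 1.4945)
(-2627 + V(-155, (-72 + 31)*(-7 - 27))) - b = (-2627 + 131) - 1*1045609/699622 = -2496 - 1045609/699622 = -1747302121/699622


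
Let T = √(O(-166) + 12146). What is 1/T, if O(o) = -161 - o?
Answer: √12151/12151 ≈ 0.0090718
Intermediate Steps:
T = √12151 (T = √((-161 - 1*(-166)) + 12146) = √((-161 + 166) + 12146) = √(5 + 12146) = √12151 ≈ 110.23)
1/T = 1/(√12151) = √12151/12151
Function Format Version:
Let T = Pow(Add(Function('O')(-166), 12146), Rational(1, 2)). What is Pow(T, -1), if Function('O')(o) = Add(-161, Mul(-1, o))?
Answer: Mul(Rational(1, 12151), Pow(12151, Rational(1, 2))) ≈ 0.0090718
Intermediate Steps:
T = Pow(12151, Rational(1, 2)) (T = Pow(Add(Add(-161, Mul(-1, -166)), 12146), Rational(1, 2)) = Pow(Add(Add(-161, 166), 12146), Rational(1, 2)) = Pow(Add(5, 12146), Rational(1, 2)) = Pow(12151, Rational(1, 2)) ≈ 110.23)
Pow(T, -1) = Pow(Pow(12151, Rational(1, 2)), -1) = Mul(Rational(1, 12151), Pow(12151, Rational(1, 2)))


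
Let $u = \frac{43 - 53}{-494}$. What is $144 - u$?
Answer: $\frac{35563}{247} \approx 143.98$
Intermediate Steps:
$u = \frac{5}{247}$ ($u = \left(-10\right) \left(- \frac{1}{494}\right) = \frac{5}{247} \approx 0.020243$)
$144 - u = 144 - \frac{5}{247} = \frac{35563}{247}$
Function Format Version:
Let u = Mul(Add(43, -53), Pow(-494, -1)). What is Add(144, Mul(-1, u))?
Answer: Rational(35563, 247) ≈ 143.98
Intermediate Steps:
u = Rational(5, 247) (u = Mul(-10, Rational(-1, 494)) = Rational(5, 247) ≈ 0.020243)
Add(144, Mul(-1, u)) = Add(144, Mul(-1, Rational(5, 247))) = Add(144, Rational(-5, 247)) = Rational(35563, 247)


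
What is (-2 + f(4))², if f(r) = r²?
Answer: 196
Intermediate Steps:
(-2 + f(4))² = (-2 + 4²)² = (-2 + 16)² = 14² = 196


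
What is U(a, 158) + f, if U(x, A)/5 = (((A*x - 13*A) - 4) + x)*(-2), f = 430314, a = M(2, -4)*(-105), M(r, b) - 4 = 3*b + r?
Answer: -550806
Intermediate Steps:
M(r, b) = 4 + r + 3*b (M(r, b) = 4 + (3*b + r) = 4 + (r + 3*b) = 4 + r + 3*b)
a = 630 (a = (4 + 2 + 3*(-4))*(-105) = (4 + 2 - 12)*(-105) = -6*(-105) = 630)
U(x, A) = 40 - 10*x + 130*A - 10*A*x (U(x, A) = 5*((((A*x - 13*A) - 4) + x)*(-2)) = 5*((((-13*A + A*x) - 4) + x)*(-2)) = 5*(((-4 - 13*A + A*x) + x)*(-2)) = 5*((-4 + x - 13*A + A*x)*(-2)) = 5*(8 - 2*x + 26*A - 2*A*x) = 40 - 10*x + 130*A - 10*A*x)
U(a, 158) + f = (40 - 10*630 + 130*158 - 10*158*630) + 430314 = (40 - 6300 + 20540 - 995400) + 430314 = -981120 + 430314 = -550806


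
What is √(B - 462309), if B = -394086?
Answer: 3*I*√95155 ≈ 925.42*I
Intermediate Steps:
√(B - 462309) = √(-394086 - 462309) = √(-856395) = 3*I*√95155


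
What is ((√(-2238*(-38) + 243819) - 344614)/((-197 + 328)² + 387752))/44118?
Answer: -172307/8931975867 + √328863/17863951734 ≈ -1.9259e-5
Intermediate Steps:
((√(-2238*(-38) + 243819) - 344614)/((-197 + 328)² + 387752))/44118 = ((√(85044 + 243819) - 344614)/(131² + 387752))*(1/44118) = ((√328863 - 344614)/(17161 + 387752))*(1/44118) = ((-344614 + √328863)/404913)*(1/44118) = ((-344614 + √328863)*(1/404913))*(1/44118) = (-344614/404913 + √328863/404913)*(1/44118) = -172307/8931975867 + √328863/17863951734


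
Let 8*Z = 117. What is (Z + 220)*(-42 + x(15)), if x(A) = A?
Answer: -50679/8 ≈ -6334.9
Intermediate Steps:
Z = 117/8 (Z = (⅛)*117 = 117/8 ≈ 14.625)
(Z + 220)*(-42 + x(15)) = (117/8 + 220)*(-42 + 15) = (1877/8)*(-27) = -50679/8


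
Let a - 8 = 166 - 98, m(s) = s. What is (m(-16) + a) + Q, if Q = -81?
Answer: -21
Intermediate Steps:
a = 76 (a = 8 + (166 - 98) = 8 + 68 = 76)
(m(-16) + a) + Q = (-16 + 76) - 81 = 60 - 81 = -21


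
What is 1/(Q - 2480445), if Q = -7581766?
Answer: -1/10062211 ≈ -9.9382e-8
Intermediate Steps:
1/(Q - 2480445) = 1/(-7581766 - 2480445) = 1/(-10062211) = -1/10062211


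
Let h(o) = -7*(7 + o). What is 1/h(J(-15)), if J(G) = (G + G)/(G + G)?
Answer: -1/56 ≈ -0.017857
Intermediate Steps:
J(G) = 1 (J(G) = (2*G)/((2*G)) = (2*G)*(1/(2*G)) = 1)
h(o) = -49 - 7*o
1/h(J(-15)) = 1/(-49 - 7*1) = 1/(-49 - 7) = 1/(-56) = -1/56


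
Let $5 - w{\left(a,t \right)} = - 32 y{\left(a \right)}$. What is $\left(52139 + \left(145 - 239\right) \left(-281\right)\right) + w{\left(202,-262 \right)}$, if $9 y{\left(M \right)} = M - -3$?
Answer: $\frac{713582}{9} \approx 79287.0$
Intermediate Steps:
$y{\left(M \right)} = \frac{1}{3} + \frac{M}{9}$ ($y{\left(M \right)} = \frac{M - -3}{9} = \frac{M + 3}{9} = \frac{3 + M}{9} = \frac{1}{3} + \frac{M}{9}$)
$w{\left(a,t \right)} = \frac{47}{3} + \frac{32 a}{9}$ ($w{\left(a,t \right)} = 5 - - 32 \left(\frac{1}{3} + \frac{a}{9}\right) = 5 - \left(- \frac{32}{3} - \frac{32 a}{9}\right) = 5 + \left(\frac{32}{3} + \frac{32 a}{9}\right) = \frac{47}{3} + \frac{32 a}{9}$)
$\left(52139 + \left(145 - 239\right) \left(-281\right)\right) + w{\left(202,-262 \right)} = \left(52139 + \left(145 - 239\right) \left(-281\right)\right) + \left(\frac{47}{3} + \frac{32}{9} \cdot 202\right) = \left(52139 - -26414\right) + \left(\frac{47}{3} + \frac{6464}{9}\right) = \left(52139 + 26414\right) + \frac{6605}{9} = 78553 + \frac{6605}{9} = \frac{713582}{9}$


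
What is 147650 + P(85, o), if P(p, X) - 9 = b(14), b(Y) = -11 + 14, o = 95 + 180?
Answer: 147662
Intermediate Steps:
o = 275
b(Y) = 3
P(p, X) = 12 (P(p, X) = 9 + 3 = 12)
147650 + P(85, o) = 147650 + 12 = 147662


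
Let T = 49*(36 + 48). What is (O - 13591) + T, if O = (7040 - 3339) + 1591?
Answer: -4183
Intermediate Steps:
O = 5292 (O = 3701 + 1591 = 5292)
T = 4116 (T = 49*84 = 4116)
(O - 13591) + T = (5292 - 13591) + 4116 = -8299 + 4116 = -4183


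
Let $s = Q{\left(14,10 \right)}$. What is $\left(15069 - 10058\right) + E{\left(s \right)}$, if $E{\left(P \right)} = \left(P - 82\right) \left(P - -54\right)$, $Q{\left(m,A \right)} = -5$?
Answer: $748$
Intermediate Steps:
$s = -5$
$E{\left(P \right)} = \left(-82 + P\right) \left(54 + P\right)$ ($E{\left(P \right)} = \left(-82 + P\right) \left(P + 54\right) = \left(-82 + P\right) \left(54 + P\right)$)
$\left(15069 - 10058\right) + E{\left(s \right)} = \left(15069 - 10058\right) - \left(4288 - 25\right) = 5011 + \left(-4428 + 25 + 140\right) = 5011 - 4263 = 748$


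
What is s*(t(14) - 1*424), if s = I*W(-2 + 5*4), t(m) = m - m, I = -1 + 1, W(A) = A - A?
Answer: 0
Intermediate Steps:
W(A) = 0
I = 0
t(m) = 0
s = 0 (s = 0*0 = 0)
s*(t(14) - 1*424) = 0*(0 - 1*424) = 0*(0 - 424) = 0*(-424) = 0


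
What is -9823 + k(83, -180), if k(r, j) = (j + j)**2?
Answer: 119777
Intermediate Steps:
k(r, j) = 4*j**2 (k(r, j) = (2*j)**2 = 4*j**2)
-9823 + k(83, -180) = -9823 + 4*(-180)**2 = -9823 + 4*32400 = -9823 + 129600 = 119777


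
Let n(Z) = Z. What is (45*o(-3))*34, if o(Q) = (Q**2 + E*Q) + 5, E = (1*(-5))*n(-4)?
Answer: -70380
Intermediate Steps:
E = 20 (E = (1*(-5))*(-4) = -5*(-4) = 20)
o(Q) = 5 + Q**2 + 20*Q (o(Q) = (Q**2 + 20*Q) + 5 = 5 + Q**2 + 20*Q)
(45*o(-3))*34 = (45*(5 + (-3)**2 + 20*(-3)))*34 = (45*(5 + 9 - 60))*34 = (45*(-46))*34 = -2070*34 = -70380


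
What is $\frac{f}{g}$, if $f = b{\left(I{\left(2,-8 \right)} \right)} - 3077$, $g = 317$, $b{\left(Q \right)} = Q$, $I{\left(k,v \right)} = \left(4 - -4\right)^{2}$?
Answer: $- \frac{3013}{317} \approx -9.5047$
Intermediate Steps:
$I{\left(k,v \right)} = 64$ ($I{\left(k,v \right)} = \left(4 + 4\right)^{2} = 8^{2} = 64$)
$f = -3013$ ($f = 64 - 3077 = -3013$)
$\frac{f}{g} = - \frac{3013}{317}$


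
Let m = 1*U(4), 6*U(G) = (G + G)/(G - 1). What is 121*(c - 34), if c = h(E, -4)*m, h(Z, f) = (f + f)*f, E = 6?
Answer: -21538/9 ≈ -2393.1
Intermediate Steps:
h(Z, f) = 2*f**2 (h(Z, f) = (2*f)*f = 2*f**2)
U(G) = G/(3*(-1 + G)) (U(G) = ((G + G)/(G - 1))/6 = ((2*G)/(-1 + G))/6 = (2*G/(-1 + G))/6 = G/(3*(-1 + G)))
m = 4/9 (m = 1*((1/3)*4/(-1 + 4)) = 1*((1/3)*4/3) = 1*((1/3)*4*(1/3)) = 1*(4/9) = 4/9 ≈ 0.44444)
c = 128/9 (c = (2*(-4)**2)*(4/9) = (2*16)*(4/9) = 32*(4/9) = 128/9 ≈ 14.222)
121*(c - 34) = 121*(128/9 - 34) = 121*(-178/9) = -21538/9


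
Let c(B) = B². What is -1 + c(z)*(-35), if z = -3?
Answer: -316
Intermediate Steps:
-1 + c(z)*(-35) = -1 + (-3)²*(-35) = -1 + 9*(-35) = -1 - 315 = -316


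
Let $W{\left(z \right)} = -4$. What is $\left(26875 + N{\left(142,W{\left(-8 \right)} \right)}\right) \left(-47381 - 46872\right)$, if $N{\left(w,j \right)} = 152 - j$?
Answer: $-2547752843$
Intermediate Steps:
$\left(26875 + N{\left(142,W{\left(-8 \right)} \right)}\right) \left(-47381 - 46872\right) = \left(26875 + \left(152 - -4\right)\right) \left(-47381 - 46872\right) = \left(26875 + \left(152 + 4\right)\right) \left(-94253\right) = \left(26875 + 156\right) \left(-94253\right) = 27031 \left(-94253\right) = -2547752843$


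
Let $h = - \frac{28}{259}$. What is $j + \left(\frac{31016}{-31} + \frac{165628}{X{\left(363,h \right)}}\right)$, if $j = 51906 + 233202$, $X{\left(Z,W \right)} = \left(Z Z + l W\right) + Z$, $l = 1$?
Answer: $\frac{10764544810869}{37888820} \approx 2.8411 \cdot 10^{5}$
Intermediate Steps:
$h = - \frac{4}{37}$ ($h = \left(-28\right) \frac{1}{259} = - \frac{4}{37} \approx -0.10811$)
$X{\left(Z,W \right)} = W + Z + Z^{2}$ ($X{\left(Z,W \right)} = \left(Z Z + 1 W\right) + Z = \left(Z^{2} + W\right) + Z = \left(W + Z^{2}\right) + Z = W + Z + Z^{2}$)
$j = 285108$
$j + \left(\frac{31016}{-31} + \frac{165628}{X{\left(363,h \right)}}\right) = 285108 + \left(\frac{31016}{-31} + \frac{165628}{- \frac{4}{37} + 363 + 363^{2}}\right) = 285108 + \left(31016 \left(- \frac{1}{31}\right) + \frac{165628}{- \frac{4}{37} + 363 + 131769}\right) = 285108 - \left(\frac{31016}{31} - \frac{165628}{\frac{4888880}{37}}\right) = 285108 + \left(- \frac{31016}{31} + 165628 \cdot \frac{37}{4888880}\right) = 285108 + \left(- \frac{31016}{31} + \frac{1532059}{1222220}\right) = 285108 - \frac{37860881691}{37888820} = \frac{10764544810869}{37888820}$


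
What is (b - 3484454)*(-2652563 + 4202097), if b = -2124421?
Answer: -8691142514250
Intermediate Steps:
(b - 3484454)*(-2652563 + 4202097) = (-2124421 - 3484454)*(-2652563 + 4202097) = -5608875*1549534 = -8691142514250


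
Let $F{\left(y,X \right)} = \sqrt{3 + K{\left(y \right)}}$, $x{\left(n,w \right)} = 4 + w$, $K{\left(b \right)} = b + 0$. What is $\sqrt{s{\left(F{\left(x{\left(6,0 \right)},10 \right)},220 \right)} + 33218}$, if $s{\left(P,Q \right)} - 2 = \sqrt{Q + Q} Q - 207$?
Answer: $\sqrt{33013 + 440 \sqrt{110}} \approx 193.98$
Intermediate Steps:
$K{\left(b \right)} = b$
$F{\left(y,X \right)} = \sqrt{3 + y}$
$s{\left(P,Q \right)} = -205 + \sqrt{2} Q^{\frac{3}{2}}$ ($s{\left(P,Q \right)} = 2 + \left(\sqrt{Q + Q} Q - 207\right) = 2 + \left(\sqrt{2 Q} Q - 207\right) = 2 + \left(\sqrt{2} \sqrt{Q} Q - 207\right) = 2 + \left(\sqrt{2} Q^{\frac{3}{2}} - 207\right) = 2 + \left(-207 + \sqrt{2} Q^{\frac{3}{2}}\right) = -205 + \sqrt{2} Q^{\frac{3}{2}}$)
$\sqrt{s{\left(F{\left(x{\left(6,0 \right)},10 \right)},220 \right)} + 33218} = \sqrt{\left(-205 + \sqrt{2} \cdot 220^{\frac{3}{2}}\right) + 33218} = \sqrt{\left(-205 + \sqrt{2} \cdot 440 \sqrt{55}\right) + 33218} = \sqrt{\left(-205 + 440 \sqrt{110}\right) + 33218} = \sqrt{33013 + 440 \sqrt{110}}$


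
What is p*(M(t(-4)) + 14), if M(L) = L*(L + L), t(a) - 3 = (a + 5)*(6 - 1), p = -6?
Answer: -852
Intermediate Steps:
t(a) = 28 + 5*a (t(a) = 3 + (a + 5)*(6 - 1) = 3 + (5 + a)*5 = 3 + (25 + 5*a) = 28 + 5*a)
M(L) = 2*L**2 (M(L) = L*(2*L) = 2*L**2)
p*(M(t(-4)) + 14) = -6*(2*(28 + 5*(-4))**2 + 14) = -6*(2*(28 - 20)**2 + 14) = -6*(2*8**2 + 14) = -6*(2*64 + 14) = -6*(128 + 14) = -6*142 = -852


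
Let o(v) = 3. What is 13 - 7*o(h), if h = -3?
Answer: -8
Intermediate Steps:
13 - 7*o(h) = 13 - 7*3 = 13 - 21 = -8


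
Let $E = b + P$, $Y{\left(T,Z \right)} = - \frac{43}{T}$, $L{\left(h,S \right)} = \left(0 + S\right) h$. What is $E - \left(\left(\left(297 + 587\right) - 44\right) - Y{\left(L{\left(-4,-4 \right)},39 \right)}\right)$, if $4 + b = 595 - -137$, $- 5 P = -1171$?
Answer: $\frac{9561}{80} \approx 119.51$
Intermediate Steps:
$P = \frac{1171}{5}$ ($P = \left(- \frac{1}{5}\right) \left(-1171\right) = \frac{1171}{5} \approx 234.2$)
$b = 728$ ($b = -4 + \left(595 - -137\right) = -4 + \left(595 + 137\right) = -4 + 732 = 728$)
$L{\left(h,S \right)} = S h$
$E = \frac{4811}{5}$ ($E = 728 + \frac{1171}{5} = \frac{4811}{5} \approx 962.2$)
$E - \left(\left(\left(297 + 587\right) - 44\right) - Y{\left(L{\left(-4,-4 \right)},39 \right)}\right) = \frac{4811}{5} - \left(\left(\left(297 + 587\right) - 44\right) - - \frac{43}{\left(-4\right) \left(-4\right)}\right) = \frac{4811}{5} - \left(\left(884 - 44\right) - - \frac{43}{16}\right) = \frac{4811}{5} - \left(840 - \left(-43\right) \frac{1}{16}\right) = \frac{4811}{5} - \left(840 - - \frac{43}{16}\right) = \frac{4811}{5} - \left(840 + \frac{43}{16}\right) = \frac{4811}{5} - \frac{13483}{16} = \frac{9561}{80}$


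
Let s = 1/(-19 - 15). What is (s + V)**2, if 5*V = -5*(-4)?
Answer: 18225/1156 ≈ 15.766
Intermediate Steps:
V = 4 (V = (-5*(-4))/5 = (1/5)*20 = 4)
s = -1/34 (s = 1/(-34) = -1/34 ≈ -0.029412)
(s + V)**2 = (-1/34 + 4)**2 = (135/34)**2 = 18225/1156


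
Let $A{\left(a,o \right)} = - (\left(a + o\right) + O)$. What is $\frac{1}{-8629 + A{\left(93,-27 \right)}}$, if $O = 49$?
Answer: $- \frac{1}{8744} \approx -0.00011436$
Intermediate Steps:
$A{\left(a,o \right)} = -49 - a - o$ ($A{\left(a,o \right)} = - (\left(a + o\right) + 49) = - (49 + a + o) = -49 - a - o$)
$\frac{1}{-8629 + A{\left(93,-27 \right)}} = \frac{1}{-8629 - 115} = \frac{1}{-8744} = - \frac{1}{8744}$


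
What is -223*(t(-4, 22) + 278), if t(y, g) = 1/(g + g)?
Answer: -2727959/44 ≈ -61999.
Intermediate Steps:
t(y, g) = 1/(2*g)
-223*(t(-4, 22) + 278) = -223*((½)/22 + 278) = -223*((½)*(1/22) + 278) = -223*(1/44 + 278) = -223*12233/44 = -2727959/44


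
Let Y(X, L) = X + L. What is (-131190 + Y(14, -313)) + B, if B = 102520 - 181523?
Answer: -210492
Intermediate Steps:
B = -79003
Y(X, L) = L + X
(-131190 + Y(14, -313)) + B = (-131190 + (-313 + 14)) - 79003 = (-131190 - 299) - 79003 = -131489 - 79003 = -210492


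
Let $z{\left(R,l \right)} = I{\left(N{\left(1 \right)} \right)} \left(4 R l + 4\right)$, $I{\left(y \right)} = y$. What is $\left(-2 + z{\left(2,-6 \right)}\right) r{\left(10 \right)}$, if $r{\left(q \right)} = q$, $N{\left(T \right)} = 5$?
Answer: $-2220$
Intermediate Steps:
$z{\left(R,l \right)} = 20 + 20 R l$ ($z{\left(R,l \right)} = 5 \left(4 R l + 4\right) = 5 \left(4 + 4 R l\right) = 20 + 20 R l$)
$\left(-2 + z{\left(2,-6 \right)}\right) r{\left(10 \right)} = \left(-2 + \left(20 + 20 \cdot 2 \left(-6\right)\right)\right) 10 = \left(-2 + \left(20 - 240\right)\right) 10 = \left(-2 - 220\right) 10 = \left(-222\right) 10 = -2220$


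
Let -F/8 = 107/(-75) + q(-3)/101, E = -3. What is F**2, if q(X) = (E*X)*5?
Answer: 3535015936/57380625 ≈ 61.606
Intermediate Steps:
q(X) = -15*X (q(X) = -3*X*5 = -15*X)
F = 59456/7575 (F = -8*(107/(-75) - 15*(-3)/101) = -8*(107*(-1/75) + 45*(1/101)) = -8*(-107/75 + 45/101) = -8*(-7432/7575) = 59456/7575 ≈ 7.8490)
F**2 = (59456/7575)**2 = 3535015936/57380625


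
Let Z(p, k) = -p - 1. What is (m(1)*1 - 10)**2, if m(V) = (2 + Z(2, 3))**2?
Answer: 81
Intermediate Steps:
Z(p, k) = -1 - p
m(V) = 1 (m(V) = (2 + (-1 - 1*2))**2 = (2 + (-1 - 2))**2 = (2 - 3)**2 = (-1)**2 = 1)
(m(1)*1 - 10)**2 = (1*1 - 10)**2 = (1 - 10)**2 = (-9)**2 = 81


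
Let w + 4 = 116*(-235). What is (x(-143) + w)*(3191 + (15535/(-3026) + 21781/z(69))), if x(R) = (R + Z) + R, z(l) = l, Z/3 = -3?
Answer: -876015590485/9078 ≈ -9.6499e+7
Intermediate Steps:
Z = -9 (Z = 3*(-3) = -9)
x(R) = -9 + 2*R (x(R) = (R - 9) + R = (-9 + R) + R = -9 + 2*R)
w = -27264 (w = -4 + 116*(-235) = -4 - 27260 = -27264)
(x(-143) + w)*(3191 + (15535/(-3026) + 21781/z(69))) = ((-9 + 2*(-143)) - 27264)*(3191 + (15535/(-3026) + 21781/69)) = ((-9 - 286) - 27264)*(3191 + (15535*(-1/3026) + 21781*(1/69))) = (-295 - 27264)*(3191 + (-15535/3026 + 947/3)) = -27559*(3191 + 2819017/9078) = -27559*31786915/9078 = -876015590485/9078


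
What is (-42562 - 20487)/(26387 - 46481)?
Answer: 63049/20094 ≈ 3.1377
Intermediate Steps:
(-42562 - 20487)/(26387 - 46481) = -63049/(-20094) = -63049*(-1/20094) = 63049/20094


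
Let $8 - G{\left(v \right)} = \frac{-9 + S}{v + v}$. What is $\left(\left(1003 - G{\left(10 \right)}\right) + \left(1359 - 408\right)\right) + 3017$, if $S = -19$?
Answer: $\frac{24808}{5} \approx 4961.6$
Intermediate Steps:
$G{\left(v \right)} = 8 + \frac{14}{v}$ ($G{\left(v \right)} = 8 - \frac{-9 - 19}{v + v} = 8 - - \frac{28}{2 v} = 8 - - 28 \frac{1}{2 v} = 8 - - \frac{14}{v} = 8 + \frac{14}{v}$)
$\left(\left(1003 - G{\left(10 \right)}\right) + \left(1359 - 408\right)\right) + 3017 = \left(\left(1003 - \left(8 + \frac{14}{10}\right)\right) + \left(1359 - 408\right)\right) + 3017 = \left(\left(1003 - \left(8 + 14 \cdot \frac{1}{10}\right)\right) + 951\right) + 3017 = \left(\left(1003 - \left(8 + \frac{7}{5}\right)\right) + 951\right) + 3017 = \left(\left(1003 - \frac{47}{5}\right) + 951\right) + 3017 = \left(\frac{4968}{5} + 951\right) + 3017 = \frac{9723}{5} + 3017 = \frac{24808}{5}$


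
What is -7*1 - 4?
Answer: -11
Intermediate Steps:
-7*1 - 4 = -7 - 4 = -11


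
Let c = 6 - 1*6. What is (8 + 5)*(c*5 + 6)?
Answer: 78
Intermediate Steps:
c = 0 (c = 6 - 6 = 0)
(8 + 5)*(c*5 + 6) = (8 + 5)*(0*5 + 6) = 13*(0 + 6) = 13*6 = 78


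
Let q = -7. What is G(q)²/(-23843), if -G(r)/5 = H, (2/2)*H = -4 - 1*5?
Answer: -2025/23843 ≈ -0.084931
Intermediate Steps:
H = -9 (H = -4 - 1*5 = -4 - 5 = -9)
G(r) = 45 (G(r) = -5*(-9) = 45)
G(q)²/(-23843) = 45²/(-23843) = 2025*(-1/23843) = -2025/23843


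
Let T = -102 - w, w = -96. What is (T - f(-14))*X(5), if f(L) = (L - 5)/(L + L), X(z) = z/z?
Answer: -187/28 ≈ -6.6786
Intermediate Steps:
X(z) = 1
f(L) = (-5 + L)/(2*L) (f(L) = (-5 + L)/((2*L)) = (-5 + L)*(1/(2*L)) = (-5 + L)/(2*L))
T = -6 (T = -102 - 1*(-96) = -102 + 96 = -6)
(T - f(-14))*X(5) = (-6 - (-5 - 14)/(2*(-14)))*1 = (-6 - (-1)*(-19)/(2*14))*1 = (-6 - 1*19/28)*1 = (-6 - 19/28)*1 = -187/28*1 = -187/28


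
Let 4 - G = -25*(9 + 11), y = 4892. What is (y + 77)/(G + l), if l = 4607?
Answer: 4969/5111 ≈ 0.97222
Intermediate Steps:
G = 504 (G = 4 - (-25)*(9 + 11) = 4 - (-25)*20 = 4 - 1*(-500) = 4 + 500 = 504)
(y + 77)/(G + l) = (4892 + 77)/(504 + 4607) = 4969/5111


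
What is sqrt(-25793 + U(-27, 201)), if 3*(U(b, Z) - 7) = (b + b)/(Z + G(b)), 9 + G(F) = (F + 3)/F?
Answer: I*sqrt(4856965393)/434 ≈ 160.58*I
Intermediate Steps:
G(F) = -9 + (3 + F)/F (G(F) = -9 + (F + 3)/F = -9 + (3 + F)/F)
U(b, Z) = 7 + 2*b/(3*(-8 + Z + 3/b)) (U(b, Z) = 7 + ((b + b)/(Z + (-8 + 3/b)))/3 = 7 + ((2*b)/(-8 + Z + 3/b))/3 = 7 + (2*b/(-8 + Z + 3/b))/3 = 7 + 2*b/(3*(-8 + Z + 3/b)))
sqrt(-25793 + U(-27, 201)) = sqrt(-25793 + (63 - 168*(-27) - 27*(2*(-27) + 21*201))/(3*(3 - 27*(-8 + 201)))) = sqrt(-25793 + (63 + 4536 - 27*(-54 + 4221))/(3*(3 - 27*193))) = sqrt(-25793 + (63 + 4536 - 27*4167)/(3*(3 - 5211))) = sqrt(-25793 + (1/3)*(63 + 4536 - 112509)/(-5208)) = sqrt(-25793 + (1/3)*(-1/5208)*(-107910)) = sqrt(-25793 + 5995/868) = sqrt(-22382329/868) = I*sqrt(4856965393)/434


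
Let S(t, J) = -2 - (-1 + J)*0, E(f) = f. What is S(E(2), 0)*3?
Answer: -6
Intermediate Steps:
S(t, J) = -2 (S(t, J) = -2 - 1*0 = -2 + 0 = -2)
S(E(2), 0)*3 = -2*3 = -6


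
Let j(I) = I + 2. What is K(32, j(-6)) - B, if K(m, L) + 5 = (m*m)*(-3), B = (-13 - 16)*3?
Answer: -2990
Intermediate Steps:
B = -87 (B = -29*3 = -87)
j(I) = 2 + I
K(m, L) = -5 - 3*m² (K(m, L) = -5 + (m*m)*(-3) = -5 + m²*(-3) = -5 - 3*m²)
K(32, j(-6)) - B = (-5 - 3*32²) - 1*(-87) = (-5 - 3*1024) + 87 = (-5 - 3072) + 87 = -3077 + 87 = -2990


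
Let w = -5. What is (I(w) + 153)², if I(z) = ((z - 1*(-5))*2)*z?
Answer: 23409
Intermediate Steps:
I(z) = z*(10 + 2*z) (I(z) = ((z + 5)*2)*z = ((5 + z)*2)*z = (10 + 2*z)*z = z*(10 + 2*z))
(I(w) + 153)² = (2*(-5)*(5 - 5) + 153)² = (2*(-5)*0 + 153)² = (0 + 153)² = 153² = 23409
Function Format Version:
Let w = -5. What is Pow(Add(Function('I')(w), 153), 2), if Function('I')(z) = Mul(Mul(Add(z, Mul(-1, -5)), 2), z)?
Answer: 23409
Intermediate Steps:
Function('I')(z) = Mul(z, Add(10, Mul(2, z))) (Function('I')(z) = Mul(Mul(Add(z, 5), 2), z) = Mul(Mul(Add(5, z), 2), z) = Mul(Add(10, Mul(2, z)), z) = Mul(z, Add(10, Mul(2, z))))
Pow(Add(Function('I')(w), 153), 2) = Pow(Add(Mul(2, -5, Add(5, -5)), 153), 2) = Pow(Add(Mul(2, -5, 0), 153), 2) = Pow(Add(0, 153), 2) = Pow(153, 2) = 23409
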